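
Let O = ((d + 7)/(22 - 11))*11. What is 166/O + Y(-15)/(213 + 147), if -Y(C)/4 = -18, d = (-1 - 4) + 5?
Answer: 837/35 ≈ 23.914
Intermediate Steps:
d = 0 (d = -5 + 5 = 0)
Y(C) = 72 (Y(C) = -4*(-18) = 72)
O = 7 (O = ((0 + 7)/(22 - 11))*11 = (7/11)*11 = 7)
166/O + Y(-15)/(213 + 147) = 166/7 + 72/(213 + 147) = 166*(⅐) + 72/360 = 166/7 + 72*(1/360) = 166/7 + ⅕ = 837/35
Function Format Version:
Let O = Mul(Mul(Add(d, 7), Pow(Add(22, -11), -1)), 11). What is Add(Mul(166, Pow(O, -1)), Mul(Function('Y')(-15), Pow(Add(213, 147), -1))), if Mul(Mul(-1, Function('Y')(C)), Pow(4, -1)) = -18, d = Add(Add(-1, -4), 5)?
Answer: Rational(837, 35) ≈ 23.914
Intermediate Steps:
d = 0 (d = Add(-5, 5) = 0)
Function('Y')(C) = 72 (Function('Y')(C) = Mul(-4, -18) = 72)
O = 7 (O = Mul(Mul(Add(0, 7), Pow(Add(22, -11), -1)), 11) = Mul(Mul(7, Pow(11, -1)), 11) = Mul(Mul(7, Rational(1, 11)), 11) = Mul(Rational(7, 11), 11) = 7)
Add(Mul(166, Pow(O, -1)), Mul(Function('Y')(-15), Pow(Add(213, 147), -1))) = Add(Mul(166, Pow(7, -1)), Mul(72, Pow(Add(213, 147), -1))) = Add(Mul(166, Rational(1, 7)), Mul(72, Pow(360, -1))) = Add(Rational(166, 7), Mul(72, Rational(1, 360))) = Add(Rational(166, 7), Rational(1, 5)) = Rational(837, 35)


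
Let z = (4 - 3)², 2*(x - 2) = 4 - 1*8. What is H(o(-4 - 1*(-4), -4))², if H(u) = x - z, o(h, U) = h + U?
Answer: 1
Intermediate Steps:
x = 0 (x = 2 + (4 - 1*8)/2 = 2 + (4 - 8)/2 = 2 + (½)*(-4) = 2 - 2 = 0)
z = 1 (z = 1² = 1)
o(h, U) = U + h
H(u) = -1 (H(u) = 0 - 1*1 = 0 - 1 = -1)
H(o(-4 - 1*(-4), -4))² = (-1)² = 1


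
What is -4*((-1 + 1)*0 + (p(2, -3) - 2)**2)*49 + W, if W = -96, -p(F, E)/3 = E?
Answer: -9700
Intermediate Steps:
p(F, E) = -3*E
-4*((-1 + 1)*0 + (p(2, -3) - 2)**2)*49 + W = -4*((-1 + 1)*0 + (-3*(-3) - 2)**2)*49 - 96 = -4*(0*0 + (9 - 2)**2)*49 - 96 = -4*(0 + 7**2)*49 - 96 = -4*(0 + 49)*49 - 96 = -4*49*49 - 96 = -196*49 - 96 = -9604 - 96 = -9700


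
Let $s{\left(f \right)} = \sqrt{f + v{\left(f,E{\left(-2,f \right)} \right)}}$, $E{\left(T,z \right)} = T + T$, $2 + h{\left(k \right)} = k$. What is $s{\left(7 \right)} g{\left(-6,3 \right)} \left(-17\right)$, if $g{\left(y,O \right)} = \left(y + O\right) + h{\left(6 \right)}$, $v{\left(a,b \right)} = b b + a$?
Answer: $- 17 \sqrt{30} \approx -93.113$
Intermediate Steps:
$h{\left(k \right)} = -2 + k$
$E{\left(T,z \right)} = 2 T$
$v{\left(a,b \right)} = a + b^{2}$ ($v{\left(a,b \right)} = b^{2} + a = a + b^{2}$)
$g{\left(y,O \right)} = 4 + O + y$ ($g{\left(y,O \right)} = \left(y + O\right) + \left(-2 + 6\right) = \left(O + y\right) + 4 = 4 + O + y$)
$s{\left(f \right)} = \sqrt{16 + 2 f}$ ($s{\left(f \right)} = \sqrt{f + \left(f + \left(2 \left(-2\right)\right)^{2}\right)} = \sqrt{f + \left(f + \left(-4\right)^{2}\right)} = \sqrt{f + \left(f + 16\right)} = \sqrt{f + \left(16 + f\right)} = \sqrt{16 + 2 f}$)
$s{\left(7 \right)} g{\left(-6,3 \right)} \left(-17\right) = \sqrt{16 + 2 \cdot 7} \left(4 + 3 - 6\right) \left(-17\right) = \sqrt{16 + 14} \cdot 1 \left(-17\right) = \sqrt{30} \cdot 1 \left(-17\right) = \sqrt{30} \left(-17\right) = - 17 \sqrt{30}$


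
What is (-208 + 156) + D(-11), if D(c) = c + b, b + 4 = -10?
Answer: -77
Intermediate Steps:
b = -14 (b = -4 - 10 = -14)
D(c) = -14 + c (D(c) = c - 14 = -14 + c)
(-208 + 156) + D(-11) = (-208 + 156) + (-14 - 11) = -52 - 25 = -77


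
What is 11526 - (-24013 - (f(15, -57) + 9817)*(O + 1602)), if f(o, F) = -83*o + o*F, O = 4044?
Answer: 43605721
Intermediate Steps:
f(o, F) = -83*o + F*o
11526 - (-24013 - (f(15, -57) + 9817)*(O + 1602)) = 11526 - (-24013 - (15*(-83 - 57) + 9817)*(4044 + 1602)) = 11526 - (-24013 - (15*(-140) + 9817)*5646) = 11526 - (-24013 - (-2100 + 9817)*5646) = 11526 - (-24013 - 7717*5646) = 11526 - (-24013 - 1*43570182) = 11526 - (-24013 - 43570182) = 11526 - 1*(-43594195) = 11526 + 43594195 = 43605721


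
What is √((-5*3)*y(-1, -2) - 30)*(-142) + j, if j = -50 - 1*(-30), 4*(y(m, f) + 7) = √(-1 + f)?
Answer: -20 - 71*√(300 - 15*I*√3) ≈ -1250.9 + 53.2*I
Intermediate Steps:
y(m, f) = -7 + √(-1 + f)/4
j = -20 (j = -50 + 30 = -20)
√((-5*3)*y(-1, -2) - 30)*(-142) + j = √((-5*3)*(-7 + √(-1 - 2)/4) - 30)*(-142) - 20 = √(-15*(-7 + √(-3)/4) - 30)*(-142) - 20 = √(-15*(-7 + (I*√3)/4) - 30)*(-142) - 20 = √(-15*(-7 + I*√3/4) - 30)*(-142) - 20 = √((105 - 15*I*√3/4) - 30)*(-142) - 20 = √(75 - 15*I*√3/4)*(-142) - 20 = -142*√(75 - 15*I*√3/4) - 20 = -20 - 142*√(75 - 15*I*√3/4)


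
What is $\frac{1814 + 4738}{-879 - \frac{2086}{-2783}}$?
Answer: $- \frac{18234216}{2444171} \approx -7.4603$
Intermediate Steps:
$\frac{1814 + 4738}{-879 - \frac{2086}{-2783}} = \frac{6552}{-879 - - \frac{2086}{2783}} = \frac{6552}{-879 + \frac{2086}{2783}} = \frac{6552}{- \frac{2444171}{2783}} = 6552 \left(- \frac{2783}{2444171}\right) = - \frac{18234216}{2444171}$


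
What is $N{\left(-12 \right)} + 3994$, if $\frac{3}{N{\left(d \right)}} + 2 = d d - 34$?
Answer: $\frac{143785}{36} \approx 3994.0$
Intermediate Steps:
$N{\left(d \right)} = \frac{3}{-36 + d^{2}}$ ($N{\left(d \right)} = \frac{3}{-2 + \left(d d - 34\right)} = \frac{3}{-2 + \left(d^{2} - 34\right)} = \frac{3}{-2 + \left(-34 + d^{2}\right)} = \frac{3}{-36 + d^{2}}$)
$N{\left(-12 \right)} + 3994 = \frac{3}{-36 + \left(-12\right)^{2}} + 3994 = \frac{3}{-36 + 144} + 3994 = \frac{3}{108} + 3994 = 3 \cdot \frac{1}{108} + 3994 = \frac{1}{36} + 3994 = \frac{143785}{36}$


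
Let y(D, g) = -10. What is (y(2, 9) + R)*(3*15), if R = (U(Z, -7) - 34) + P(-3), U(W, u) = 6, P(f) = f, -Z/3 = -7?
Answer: -1845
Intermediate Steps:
Z = 21 (Z = -3*(-7) = 21)
R = -31 (R = (6 - 34) - 3 = -28 - 3 = -31)
(y(2, 9) + R)*(3*15) = (-10 - 31)*(3*15) = -41*45 = -1845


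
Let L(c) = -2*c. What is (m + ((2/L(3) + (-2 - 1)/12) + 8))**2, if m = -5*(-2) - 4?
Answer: 25921/144 ≈ 180.01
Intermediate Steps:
m = 6 (m = 10 - 4 = 6)
(m + ((2/L(3) + (-2 - 1)/12) + 8))**2 = (6 + ((2/((-2*3)) + (-2 - 1)/12) + 8))**2 = (6 + ((2/(-6) - 3*1/12) + 8))**2 = (6 + ((2*(-1/6) - 1/4) + 8))**2 = (6 + ((-1/3 - 1/4) + 8))**2 = (6 + (-7/12 + 8))**2 = (6 + 89/12)**2 = (161/12)**2 = 25921/144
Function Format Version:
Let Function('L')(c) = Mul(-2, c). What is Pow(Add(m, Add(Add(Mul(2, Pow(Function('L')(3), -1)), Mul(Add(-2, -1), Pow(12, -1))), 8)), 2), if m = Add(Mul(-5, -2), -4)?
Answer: Rational(25921, 144) ≈ 180.01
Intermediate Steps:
m = 6 (m = Add(10, -4) = 6)
Pow(Add(m, Add(Add(Mul(2, Pow(Function('L')(3), -1)), Mul(Add(-2, -1), Pow(12, -1))), 8)), 2) = Pow(Add(6, Add(Add(Mul(2, Pow(Mul(-2, 3), -1)), Mul(Add(-2, -1), Pow(12, -1))), 8)), 2) = Pow(Add(6, Add(Add(Mul(2, Pow(-6, -1)), Mul(-3, Rational(1, 12))), 8)), 2) = Pow(Add(6, Add(Add(Mul(2, Rational(-1, 6)), Rational(-1, 4)), 8)), 2) = Pow(Add(6, Add(Add(Rational(-1, 3), Rational(-1, 4)), 8)), 2) = Pow(Add(6, Add(Rational(-7, 12), 8)), 2) = Pow(Add(6, Rational(89, 12)), 2) = Pow(Rational(161, 12), 2) = Rational(25921, 144)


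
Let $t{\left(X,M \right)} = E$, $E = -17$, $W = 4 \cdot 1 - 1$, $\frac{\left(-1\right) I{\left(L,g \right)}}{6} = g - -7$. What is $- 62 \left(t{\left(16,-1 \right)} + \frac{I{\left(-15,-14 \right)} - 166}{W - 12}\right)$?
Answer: $\frac{1798}{9} \approx 199.78$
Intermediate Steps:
$I{\left(L,g \right)} = -42 - 6 g$ ($I{\left(L,g \right)} = - 6 \left(g - -7\right) = - 6 \left(g + 7\right) = - 6 \left(7 + g\right) = -42 - 6 g$)
$W = 3$ ($W = 4 - 1 = 3$)
$t{\left(X,M \right)} = -17$
$- 62 \left(t{\left(16,-1 \right)} + \frac{I{\left(-15,-14 \right)} - 166}{W - 12}\right) = - 62 \left(-17 + \frac{\left(-42 - -84\right) - 166}{3 - 12}\right) = - 62 \left(-17 + \frac{\left(-42 + 84\right) - 166}{-9}\right) = - 62 \left(-17 + \left(42 - 166\right) \left(- \frac{1}{9}\right)\right) = - 62 \left(-17 - - \frac{124}{9}\right) = - 62 \left(-17 + \frac{124}{9}\right) = \left(-62\right) \left(- \frac{29}{9}\right) = \frac{1798}{9}$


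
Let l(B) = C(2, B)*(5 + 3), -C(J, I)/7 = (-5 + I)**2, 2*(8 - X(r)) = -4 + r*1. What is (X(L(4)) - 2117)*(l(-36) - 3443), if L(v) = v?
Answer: 205794111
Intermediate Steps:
X(r) = 10 - r/2 (X(r) = 8 - (-4 + r*1)/2 = 8 - (-4 + r)/2 = 8 + (2 - r/2) = 10 - r/2)
C(J, I) = -7*(-5 + I)**2
l(B) = -56*(-5 + B)**2 (l(B) = (-7*(-5 + B)**2)*(5 + 3) = -7*(-5 + B)**2*8 = -56*(-5 + B)**2)
(X(L(4)) - 2117)*(l(-36) - 3443) = ((10 - 1/2*4) - 2117)*(-56*(-5 - 36)**2 - 3443) = ((10 - 2) - 2117)*(-56*(-41)**2 - 3443) = (8 - 2117)*(-56*1681 - 3443) = -2109*(-94136 - 3443) = -2109*(-97579) = 205794111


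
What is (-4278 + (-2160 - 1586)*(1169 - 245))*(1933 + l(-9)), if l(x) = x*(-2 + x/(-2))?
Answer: -6620994411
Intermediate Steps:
l(x) = x*(-2 - x/2) (l(x) = x*(-2 + x*(-½)) = x*(-2 - x/2))
(-4278 + (-2160 - 1586)*(1169 - 245))*(1933 + l(-9)) = (-4278 + (-2160 - 1586)*(1169 - 245))*(1933 - ½*(-9)*(4 - 9)) = (-4278 - 3746*924)*(1933 - ½*(-9)*(-5)) = (-4278 - 3461304)*(1933 - 45/2) = -3465582*3821/2 = -6620994411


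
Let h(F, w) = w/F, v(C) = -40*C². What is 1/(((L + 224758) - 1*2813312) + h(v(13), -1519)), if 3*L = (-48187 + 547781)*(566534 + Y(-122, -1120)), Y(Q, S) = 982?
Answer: 6760/638864667472159 ≈ 1.0581e-11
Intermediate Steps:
L = 94509196168 (L = ((-48187 + 547781)*(566534 + 982))/3 = (499594*567516)/3 = (⅓)*283527588504 = 94509196168)
1/(((L + 224758) - 1*2813312) + h(v(13), -1519)) = 1/(((94509196168 + 224758) - 1*2813312) - 1519/((-40*13²))) = 1/((94509420926 - 2813312) - 1519/((-40*169))) = 1/(94506607614 - 1519/(-6760)) = 1/(94506607614 - 1519*(-1/6760)) = 1/(94506607614 + 1519/6760) = 1/(638864667472159/6760) = 6760/638864667472159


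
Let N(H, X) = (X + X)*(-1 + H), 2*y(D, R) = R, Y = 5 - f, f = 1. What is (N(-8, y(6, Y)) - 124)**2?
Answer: 25600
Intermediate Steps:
Y = 4 (Y = 5 - 1*1 = 5 - 1 = 4)
y(D, R) = R/2
N(H, X) = 2*X*(-1 + H) (N(H, X) = (2*X)*(-1 + H) = 2*X*(-1 + H))
(N(-8, y(6, Y)) - 124)**2 = (2*((1/2)*4)*(-1 - 8) - 124)**2 = (2*2*(-9) - 124)**2 = (-36 - 124)**2 = (-160)**2 = 25600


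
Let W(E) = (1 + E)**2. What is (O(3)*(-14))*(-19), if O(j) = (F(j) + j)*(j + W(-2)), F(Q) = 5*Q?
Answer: 19152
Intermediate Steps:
O(j) = 6*j*(1 + j) (O(j) = (5*j + j)*(j + (1 - 2)**2) = (6*j)*(j + (-1)**2) = (6*j)*(j + 1) = (6*j)*(1 + j) = 6*j*(1 + j))
(O(3)*(-14))*(-19) = ((6*3*(1 + 3))*(-14))*(-19) = ((6*3*4)*(-14))*(-19) = (72*(-14))*(-19) = -1008*(-19) = 19152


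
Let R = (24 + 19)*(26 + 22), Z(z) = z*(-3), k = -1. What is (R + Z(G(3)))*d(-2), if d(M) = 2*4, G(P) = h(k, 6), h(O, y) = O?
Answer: 16536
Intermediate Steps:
G(P) = -1
Z(z) = -3*z
R = 2064 (R = 43*48 = 2064)
d(M) = 8
(R + Z(G(3)))*d(-2) = (2064 - 3*(-1))*8 = (2064 + 3)*8 = 2067*8 = 16536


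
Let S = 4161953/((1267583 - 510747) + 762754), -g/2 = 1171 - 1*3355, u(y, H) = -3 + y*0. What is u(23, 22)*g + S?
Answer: -19908545407/1519590 ≈ -13101.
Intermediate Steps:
u(y, H) = -3 (u(y, H) = -3 + 0 = -3)
g = 4368 (g = -2*(1171 - 1*3355) = -2*(1171 - 3355) = -2*(-2184) = 4368)
S = 4161953/1519590 (S = 4161953/(756836 + 762754) = 4161953/1519590 ≈ 2.7389)
u(23, 22)*g + S = -3*4368 + 4161953/1519590 = -13104 + 4161953/1519590 = -19908545407/1519590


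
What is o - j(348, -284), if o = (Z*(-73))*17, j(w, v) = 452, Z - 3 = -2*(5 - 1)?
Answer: 5753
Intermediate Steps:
Z = -5 (Z = 3 - 2*(5 - 1) = 3 - 2*4 = 3 - 8 = -5)
o = 6205 (o = -5*(-73)*17 = 365*17 = 6205)
o - j(348, -284) = 6205 - 1*452 = 6205 - 452 = 5753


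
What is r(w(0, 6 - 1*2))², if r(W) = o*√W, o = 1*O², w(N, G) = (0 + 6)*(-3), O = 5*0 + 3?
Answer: -1458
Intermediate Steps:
O = 3 (O = 0 + 3 = 3)
w(N, G) = -18 (w(N, G) = 6*(-3) = -18)
o = 9 (o = 1*3² = 1*9 = 9)
r(W) = 9*√W
r(w(0, 6 - 1*2))² = (9*√(-18))² = (9*(3*I*√2))² = (27*I*√2)² = -1458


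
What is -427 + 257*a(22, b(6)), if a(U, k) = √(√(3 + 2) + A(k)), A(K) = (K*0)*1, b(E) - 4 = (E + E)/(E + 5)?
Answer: -427 + 257*5^(¼) ≈ -42.695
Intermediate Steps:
b(E) = 4 + 2*E/(5 + E) (b(E) = 4 + (E + E)/(E + 5) = 4 + (2*E)/(5 + E) = 4 + 2*E/(5 + E))
A(K) = 0 (A(K) = 0*1 = 0)
a(U, k) = 5^(¼) (a(U, k) = √(√(3 + 2) + 0) = √(√5 + 0) = √(√5) = 5^(¼))
-427 + 257*a(22, b(6)) = -427 + 257*5^(¼)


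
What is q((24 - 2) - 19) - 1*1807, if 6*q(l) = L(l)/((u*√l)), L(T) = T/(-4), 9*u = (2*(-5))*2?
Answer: -1807 + 3*√3/160 ≈ -1807.0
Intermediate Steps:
u = -20/9 (u = ((2*(-5))*2)/9 = (-10*2)/9 = (⅑)*(-20) = -20/9 ≈ -2.2222)
L(T) = -T/4 (L(T) = T*(-¼) = -T/4)
q(l) = 3*√l/160 (q(l) = ((-l/4)/((-20*√l/9)))/6 = ((-l/4)*(-9/(20*√l)))/6 = (9*√l/80)/6 = 3*√l/160)
q((24 - 2) - 19) - 1*1807 = 3*√((24 - 2) - 19)/160 - 1*1807 = 3*√(22 - 19)/160 - 1807 = 3*√3/160 - 1807 = -1807 + 3*√3/160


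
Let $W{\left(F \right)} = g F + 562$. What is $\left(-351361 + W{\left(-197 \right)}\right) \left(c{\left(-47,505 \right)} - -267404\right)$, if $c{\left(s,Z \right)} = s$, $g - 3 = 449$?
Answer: $-117595104951$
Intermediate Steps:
$g = 452$ ($g = 3 + 449 = 452$)
$W{\left(F \right)} = 562 + 452 F$ ($W{\left(F \right)} = 452 F + 562 = 562 + 452 F$)
$\left(-351361 + W{\left(-197 \right)}\right) \left(c{\left(-47,505 \right)} - -267404\right) = \left(-351361 + \left(562 + 452 \left(-197\right)\right)\right) \left(-47 - -267404\right) = \left(-351361 + \left(562 - 89044\right)\right) \left(-47 + 267404\right) = \left(-351361 - 88482\right) 267357 = \left(-439843\right) 267357 = -117595104951$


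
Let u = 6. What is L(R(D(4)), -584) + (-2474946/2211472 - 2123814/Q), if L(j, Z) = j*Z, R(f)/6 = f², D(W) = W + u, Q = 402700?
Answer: -39007229795713551/111319971800 ≈ -3.5041e+5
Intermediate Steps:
D(W) = 6 + W (D(W) = W + 6 = 6 + W)
R(f) = 6*f²
L(j, Z) = Z*j
L(R(D(4)), -584) + (-2474946/2211472 - 2123814/Q) = -3504*(6 + 4)² + (-2474946/2211472 - 2123814/402700) = -3504*10² + (-2474946*1/2211472 - 2123814*1/402700) = -3504*100 + (-1237473/1105736 - 1061907/201350) = -584*600 - 711676993551/111319971800 = -350400 - 711676993551/111319971800 = -39007229795713551/111319971800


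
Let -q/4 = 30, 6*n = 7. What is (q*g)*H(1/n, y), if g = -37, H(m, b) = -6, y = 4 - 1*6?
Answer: -26640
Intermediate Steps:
n = 7/6 (n = (⅙)*7 = 7/6 ≈ 1.1667)
y = -2 (y = 4 - 6 = -2)
q = -120 (q = -4*30 = -120)
(q*g)*H(1/n, y) = -120*(-37)*(-6) = 4440*(-6) = -26640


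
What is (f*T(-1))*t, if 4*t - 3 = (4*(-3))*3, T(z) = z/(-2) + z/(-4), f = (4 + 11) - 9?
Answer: -297/8 ≈ -37.125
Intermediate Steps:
f = 6 (f = 15 - 9 = 6)
T(z) = -3*z/4 (T(z) = z*(-½) + z*(-¼) = -z/2 - z/4 = -3*z/4)
t = -33/4 (t = ¾ + ((4*(-3))*3)/4 = ¾ + (-12*3)/4 = ¾ + (¼)*(-36) = ¾ - 9 = -33/4 ≈ -8.2500)
(f*T(-1))*t = (6*(-¾*(-1)))*(-33/4) = (6*(¾))*(-33/4) = (9/2)*(-33/4) = -297/8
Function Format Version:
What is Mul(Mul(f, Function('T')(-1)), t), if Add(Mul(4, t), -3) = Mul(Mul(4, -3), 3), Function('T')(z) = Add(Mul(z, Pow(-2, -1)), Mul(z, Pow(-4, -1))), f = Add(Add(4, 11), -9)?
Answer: Rational(-297, 8) ≈ -37.125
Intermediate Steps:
f = 6 (f = Add(15, -9) = 6)
Function('T')(z) = Mul(Rational(-3, 4), z) (Function('T')(z) = Add(Mul(z, Rational(-1, 2)), Mul(z, Rational(-1, 4))) = Add(Mul(Rational(-1, 2), z), Mul(Rational(-1, 4), z)) = Mul(Rational(-3, 4), z))
t = Rational(-33, 4) (t = Add(Rational(3, 4), Mul(Rational(1, 4), Mul(Mul(4, -3), 3))) = Add(Rational(3, 4), Mul(Rational(1, 4), Mul(-12, 3))) = Add(Rational(3, 4), Mul(Rational(1, 4), -36)) = Add(Rational(3, 4), -9) = Rational(-33, 4) ≈ -8.2500)
Mul(Mul(f, Function('T')(-1)), t) = Mul(Mul(6, Mul(Rational(-3, 4), -1)), Rational(-33, 4)) = Mul(Mul(6, Rational(3, 4)), Rational(-33, 4)) = Mul(Rational(9, 2), Rational(-33, 4)) = Rational(-297, 8)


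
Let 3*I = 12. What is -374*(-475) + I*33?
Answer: 177782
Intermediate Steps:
I = 4 (I = (⅓)*12 = 4)
-374*(-475) + I*33 = -374*(-475) + 4*33 = 177650 + 132 = 177782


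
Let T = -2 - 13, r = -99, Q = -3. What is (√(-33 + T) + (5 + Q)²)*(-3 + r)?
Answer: -408 - 408*I*√3 ≈ -408.0 - 706.68*I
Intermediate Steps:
T = -15
(√(-33 + T) + (5 + Q)²)*(-3 + r) = (√(-33 - 15) + (5 - 3)²)*(-3 - 99) = (√(-48) + 2²)*(-102) = (4*I*√3 + 4)*(-102) = (4 + 4*I*√3)*(-102) = -408 - 408*I*√3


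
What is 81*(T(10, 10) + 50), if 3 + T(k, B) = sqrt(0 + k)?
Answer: 3807 + 81*sqrt(10) ≈ 4063.1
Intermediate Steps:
T(k, B) = -3 + sqrt(k) (T(k, B) = -3 + sqrt(0 + k) = -3 + sqrt(k))
81*(T(10, 10) + 50) = 81*((-3 + sqrt(10)) + 50) = 81*(47 + sqrt(10)) = 3807 + 81*sqrt(10)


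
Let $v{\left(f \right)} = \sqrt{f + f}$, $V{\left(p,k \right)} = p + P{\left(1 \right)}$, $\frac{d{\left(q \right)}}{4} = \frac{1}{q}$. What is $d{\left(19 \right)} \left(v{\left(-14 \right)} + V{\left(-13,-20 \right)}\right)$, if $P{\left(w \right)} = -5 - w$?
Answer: $-4 + \frac{8 i \sqrt{7}}{19} \approx -4.0 + 1.114 i$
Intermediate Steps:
$d{\left(q \right)} = \frac{4}{q}$
$V{\left(p,k \right)} = -6 + p$ ($V{\left(p,k \right)} = p - 6 = -6 + p$)
$v{\left(f \right)} = \sqrt{2} \sqrt{f}$ ($v{\left(f \right)} = \sqrt{2 f} = \sqrt{2} \sqrt{f}$)
$d{\left(19 \right)} \left(v{\left(-14 \right)} + V{\left(-13,-20 \right)}\right) = \frac{4}{19} \left(\sqrt{2} \sqrt{-14} - 19\right) = 4 \cdot \frac{1}{19} \left(\sqrt{2} i \sqrt{14} - 19\right) = \frac{4 \left(2 i \sqrt{7} - 19\right)}{19} = \frac{4 \left(-19 + 2 i \sqrt{7}\right)}{19} = -4 + \frac{8 i \sqrt{7}}{19}$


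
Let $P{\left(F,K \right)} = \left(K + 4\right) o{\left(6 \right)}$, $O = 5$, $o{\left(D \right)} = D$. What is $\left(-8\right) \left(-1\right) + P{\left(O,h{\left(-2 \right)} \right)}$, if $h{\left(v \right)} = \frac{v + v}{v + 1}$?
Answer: $56$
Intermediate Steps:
$h{\left(v \right)} = \frac{2 v}{1 + v}$
$P{\left(F,K \right)} = 24 + 6 K$ ($P{\left(F,K \right)} = \left(K + 4\right) 6 = \left(4 + K\right) 6 = 24 + 6 K$)
$\left(-8\right) \left(-1\right) + P{\left(O,h{\left(-2 \right)} \right)} = \left(-8\right) \left(-1\right) + \left(24 + 6 \cdot 2 \left(-2\right) \frac{1}{1 - 2}\right) = 8 + \left(24 + 6 \cdot 2 \left(-2\right) \frac{1}{-1}\right) = 8 + \left(24 + 6 \cdot 2 \left(-2\right) \left(-1\right)\right) = 8 + \left(24 + 6 \cdot 4\right) = 8 + \left(24 + 24\right) = 8 + 48 = 56$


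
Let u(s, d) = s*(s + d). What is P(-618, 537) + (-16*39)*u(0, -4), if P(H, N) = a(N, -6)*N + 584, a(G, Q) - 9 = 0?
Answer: 5417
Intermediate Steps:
a(G, Q) = 9 (a(G, Q) = 9 + 0 = 9)
u(s, d) = s*(d + s)
P(H, N) = 584 + 9*N (P(H, N) = 9*N + 584 = 584 + 9*N)
P(-618, 537) + (-16*39)*u(0, -4) = (584 + 9*537) + (-16*39)*(0*(-4 + 0)) = (584 + 4833) - 0*(-4) = 5417 - 624*0 = 5417 + 0 = 5417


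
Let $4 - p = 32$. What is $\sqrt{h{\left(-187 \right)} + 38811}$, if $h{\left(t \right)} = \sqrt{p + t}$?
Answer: $\sqrt{38811 + i \sqrt{215}} \approx 197.01 + 0.0372 i$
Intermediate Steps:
$p = -28$ ($p = 4 - 32 = -28$)
$h{\left(t \right)} = \sqrt{-28 + t}$
$\sqrt{h{\left(-187 \right)} + 38811} = \sqrt{\sqrt{-28 - 187} + 38811} = \sqrt{\sqrt{-215} + 38811} = \sqrt{i \sqrt{215} + 38811} = \sqrt{38811 + i \sqrt{215}}$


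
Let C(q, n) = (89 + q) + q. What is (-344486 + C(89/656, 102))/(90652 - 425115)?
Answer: 112962127/109703864 ≈ 1.0297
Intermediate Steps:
C(q, n) = 89 + 2*q
(-344486 + C(89/656, 102))/(90652 - 425115) = (-344486 + (89 + 2*(89/656)))/(90652 - 425115) = (-344486 + (89 + 2*(89*(1/656))))/(-334463) = (-344486 + (89 + 2*(89/656)))*(-1/334463) = (-344486 + (89 + 89/328))*(-1/334463) = (-344486 + 29281/328)*(-1/334463) = -112962127/328*(-1/334463) = 112962127/109703864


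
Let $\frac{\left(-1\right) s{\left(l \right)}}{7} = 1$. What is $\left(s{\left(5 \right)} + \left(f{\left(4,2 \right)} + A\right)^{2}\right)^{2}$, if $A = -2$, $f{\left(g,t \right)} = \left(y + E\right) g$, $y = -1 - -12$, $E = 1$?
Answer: $4447881$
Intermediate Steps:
$y = 11$ ($y = -1 + 12 = 11$)
$s{\left(l \right)} = -7$ ($s{\left(l \right)} = \left(-7\right) 1 = -7$)
$f{\left(g,t \right)} = 12 g$ ($f{\left(g,t \right)} = \left(11 + 1\right) g = 12 g$)
$\left(s{\left(5 \right)} + \left(f{\left(4,2 \right)} + A\right)^{2}\right)^{2} = \left(-7 + \left(12 \cdot 4 - 2\right)^{2}\right)^{2} = \left(-7 + \left(48 - 2\right)^{2}\right)^{2} = \left(-7 + 46^{2}\right)^{2} = \left(-7 + 2116\right)^{2} = 2109^{2} = 4447881$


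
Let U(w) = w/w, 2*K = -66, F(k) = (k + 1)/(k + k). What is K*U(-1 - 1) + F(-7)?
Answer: -228/7 ≈ -32.571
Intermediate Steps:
F(k) = (1 + k)/(2*k) (F(k) = (1 + k)/((2*k)) = (1 + k)*(1/(2*k)) = (1 + k)/(2*k))
K = -33 (K = (½)*(-66) = -33)
U(w) = 1
K*U(-1 - 1) + F(-7) = -33*1 + (½)*(1 - 7)/(-7) = -33 + (½)*(-⅐)*(-6) = -33 + 3/7 = -228/7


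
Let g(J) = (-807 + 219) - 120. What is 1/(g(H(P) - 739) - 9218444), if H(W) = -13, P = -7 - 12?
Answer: -1/9219152 ≈ -1.0847e-7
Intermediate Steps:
P = -19
g(J) = -708 (g(J) = -588 - 120 = -708)
1/(g(H(P) - 739) - 9218444) = 1/(-708 - 9218444) = 1/(-9219152) = -1/9219152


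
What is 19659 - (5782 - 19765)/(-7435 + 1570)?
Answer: 38428684/1955 ≈ 19657.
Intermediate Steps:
19659 - (5782 - 19765)/(-7435 + 1570) = 19659 - (-13983)/(-5865) = 19659 - (-13983)*(-1)/5865 = 19659 - 1*4661/1955 = 19659 - 4661/1955 = 38428684/1955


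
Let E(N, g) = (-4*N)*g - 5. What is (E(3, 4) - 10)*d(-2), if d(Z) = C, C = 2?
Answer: -126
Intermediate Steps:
E(N, g) = -5 - 4*N*g (E(N, g) = -4*N*g - 5 = -5 - 4*N*g)
d(Z) = 2
(E(3, 4) - 10)*d(-2) = ((-5 - 4*3*4) - 10)*2 = ((-5 - 48) - 10)*2 = (-53 - 10)*2 = -63*2 = -126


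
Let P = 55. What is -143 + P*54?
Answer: 2827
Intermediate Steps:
-143 + P*54 = -143 + 55*54 = -143 + 2970 = 2827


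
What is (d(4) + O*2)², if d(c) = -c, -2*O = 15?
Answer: 361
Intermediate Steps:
O = -15/2 (O = -½*15 = -15/2 ≈ -7.5000)
(d(4) + O*2)² = (-1*4 - 15/2*2)² = (-4 - 15)² = (-19)² = 361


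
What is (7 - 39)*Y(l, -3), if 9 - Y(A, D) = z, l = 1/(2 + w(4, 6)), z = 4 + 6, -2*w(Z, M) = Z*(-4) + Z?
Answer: 32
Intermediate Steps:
w(Z, M) = 3*Z/2 (w(Z, M) = -(Z*(-4) + Z)/2 = -(-4*Z + Z)/2 = -(-3)*Z/2 = 3*Z/2)
z = 10
l = 1/8 (l = 1/(2 + (3/2)*4) = 1/(2 + 6) = 1/8 ≈ 0.12500)
Y(A, D) = -1 (Y(A, D) = 9 - 1*10 = 9 - 10 = -1)
(7 - 39)*Y(l, -3) = (7 - 39)*(-1) = -32*(-1) = 32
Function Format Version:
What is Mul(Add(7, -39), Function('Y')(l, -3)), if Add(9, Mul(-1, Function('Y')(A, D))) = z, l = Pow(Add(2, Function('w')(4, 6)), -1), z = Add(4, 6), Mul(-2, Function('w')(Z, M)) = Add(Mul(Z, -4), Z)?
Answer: 32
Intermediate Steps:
Function('w')(Z, M) = Mul(Rational(3, 2), Z) (Function('w')(Z, M) = Mul(Rational(-1, 2), Add(Mul(Z, -4), Z)) = Mul(Rational(-1, 2), Add(Mul(-4, Z), Z)) = Mul(Rational(-1, 2), Mul(-3, Z)) = Mul(Rational(3, 2), Z))
z = 10
l = Rational(1, 8) (l = Pow(Add(2, Mul(Rational(3, 2), 4)), -1) = Pow(Add(2, 6), -1) = Pow(8, -1) = Rational(1, 8) ≈ 0.12500)
Function('Y')(A, D) = -1 (Function('Y')(A, D) = Add(9, Mul(-1, 10)) = Add(9, -10) = -1)
Mul(Add(7, -39), Function('Y')(l, -3)) = Mul(Add(7, -39), -1) = Mul(-32, -1) = 32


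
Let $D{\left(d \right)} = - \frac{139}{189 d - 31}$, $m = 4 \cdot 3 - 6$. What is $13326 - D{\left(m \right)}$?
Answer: $\frac{14698717}{1103} \approx 13326.0$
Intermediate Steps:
$m = 6$ ($m = 12 - 6 = 6$)
$D{\left(d \right)} = - \frac{139}{-31 + 189 d}$
$13326 - D{\left(m \right)} = 13326 - - \frac{139}{-31 + 189 \cdot 6} = 13326 - - \frac{139}{-31 + 1134} = 13326 - - \frac{139}{1103} = 13326 + \frac{139}{1103} = \frac{14698717}{1103}$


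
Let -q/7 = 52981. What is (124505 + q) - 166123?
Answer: -412485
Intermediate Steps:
q = -370867 (q = -7*52981 = -370867)
(124505 + q) - 166123 = (124505 - 370867) - 166123 = -246362 - 166123 = -412485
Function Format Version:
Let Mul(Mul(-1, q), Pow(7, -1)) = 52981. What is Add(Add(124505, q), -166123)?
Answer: -412485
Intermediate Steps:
q = -370867 (q = Mul(-7, 52981) = -370867)
Add(Add(124505, q), -166123) = Add(Add(124505, -370867), -166123) = Add(-246362, -166123) = -412485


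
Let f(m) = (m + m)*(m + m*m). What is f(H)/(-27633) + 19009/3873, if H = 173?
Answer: -13271050073/35674203 ≈ -372.01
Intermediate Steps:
f(m) = 2*m*(m + m²) (f(m) = (2*m)*(m + m²) = 2*m*(m + m²))
f(H)/(-27633) + 19009/3873 = (2*173²*(1 + 173))/(-27633) + 19009/3873 = (2*29929*174)*(-1/27633) + 19009*(1/3873) = 10415292*(-1/27633) + 19009/3873 = -3471764/9211 + 19009/3873 = -13271050073/35674203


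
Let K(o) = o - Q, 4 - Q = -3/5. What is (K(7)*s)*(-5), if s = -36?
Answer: 432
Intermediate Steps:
Q = 23/5 (Q = 4 - (-3)/5 = 4 - 1*(-3/5) = 4 + 3/5 = 23/5 ≈ 4.6000)
K(o) = -23/5 + o (K(o) = o - 1*23/5 = o - 23/5 = -23/5 + o)
(K(7)*s)*(-5) = ((-23/5 + 7)*(-36))*(-5) = ((12/5)*(-36))*(-5) = -432/5*(-5) = 432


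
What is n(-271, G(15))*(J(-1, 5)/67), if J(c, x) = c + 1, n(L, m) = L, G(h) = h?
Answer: 0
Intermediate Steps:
J(c, x) = 1 + c
n(-271, G(15))*(J(-1, 5)/67) = -271*(1 - 1)/67 = -0/67 = -271*0 = 0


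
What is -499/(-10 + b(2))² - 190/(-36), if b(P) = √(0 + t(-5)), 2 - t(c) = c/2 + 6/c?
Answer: -10461085/16006482 - 99800*√570/889249 ≈ -3.3330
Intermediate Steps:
t(c) = 2 - 6/c - c/2 (t(c) = 2 - (c/2 + 6/c) = 2 + (-6/c - c/2) = 2 - 6/c - c/2)
b(P) = √570/10 (b(P) = √(0 + (2 - 6/(-5) - ½*(-5))) = √(0 + (2 - 6*(-⅕) + 5/2)) = √(0 + (2 + 6/5 + 5/2)) = √(0 + 57/10) = √(57/10) = √570/10)
-499/(-10 + b(2))² - 190/(-36) = -499/(-10 + √570/10)² - 190/(-36) = -499/(-10 + √570/10)² - 190*(-1/36) = -499/(-10 + √570/10)² + 95/18 = 95/18 - 499/(-10 + √570/10)²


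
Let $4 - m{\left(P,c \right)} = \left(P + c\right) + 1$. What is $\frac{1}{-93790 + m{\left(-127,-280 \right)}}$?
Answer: $- \frac{1}{93380} \approx -1.0709 \cdot 10^{-5}$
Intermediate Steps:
$m{\left(P,c \right)} = 3 - P - c$ ($m{\left(P,c \right)} = 4 - \left(\left(P + c\right) + 1\right) = 4 - \left(1 + P + c\right) = 3 - P - c$)
$\frac{1}{-93790 + m{\left(-127,-280 \right)}} = \frac{1}{-93790 - -410} = \frac{1}{-93790 + \left(3 + 127 + 280\right)} = \frac{1}{-93790 + 410} = \frac{1}{-93380} = - \frac{1}{93380}$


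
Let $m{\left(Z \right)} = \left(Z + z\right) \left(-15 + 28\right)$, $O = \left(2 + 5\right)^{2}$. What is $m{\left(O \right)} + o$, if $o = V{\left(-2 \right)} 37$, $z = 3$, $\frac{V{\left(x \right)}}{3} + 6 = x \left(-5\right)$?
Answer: $1120$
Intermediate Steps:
$V{\left(x \right)} = -18 - 15 x$ ($V{\left(x \right)} = -18 + 3 x \left(-5\right) = -18 + 3 \left(- 5 x\right) = -18 - 15 x$)
$o = 444$ ($o = \left(-18 - -30\right) 37 = \left(-18 + 30\right) 37 = 12 \cdot 37 = 444$)
$O = 49$ ($O = 7^{2} = 49$)
$m{\left(Z \right)} = 39 + 13 Z$ ($m{\left(Z \right)} = \left(Z + 3\right) \left(-15 + 28\right) = \left(3 + Z\right) 13 = 39 + 13 Z$)
$m{\left(O \right)} + o = \left(39 + 13 \cdot 49\right) + 444 = \left(39 + 637\right) + 444 = 676 + 444 = 1120$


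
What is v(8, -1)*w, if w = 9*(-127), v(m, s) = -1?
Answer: 1143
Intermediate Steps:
w = -1143
v(8, -1)*w = -1*(-1143) = 1143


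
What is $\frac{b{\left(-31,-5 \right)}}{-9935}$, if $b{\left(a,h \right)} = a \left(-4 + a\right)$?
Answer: $- \frac{217}{1987} \approx -0.10921$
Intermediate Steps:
$\frac{b{\left(-31,-5 \right)}}{-9935} = \frac{\left(-31\right) \left(-4 - 31\right)}{-9935} = \left(-31\right) \left(-35\right) \left(- \frac{1}{9935}\right) = 1085 \left(- \frac{1}{9935}\right) = - \frac{217}{1987}$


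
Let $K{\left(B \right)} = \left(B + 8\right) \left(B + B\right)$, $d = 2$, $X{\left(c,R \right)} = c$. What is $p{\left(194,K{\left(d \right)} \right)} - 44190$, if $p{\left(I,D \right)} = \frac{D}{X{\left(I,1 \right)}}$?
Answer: $- \frac{4286410}{97} \approx -44190.0$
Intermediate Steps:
$K{\left(B \right)} = 2 B \left(8 + B\right)$ ($K{\left(B \right)} = \left(8 + B\right) 2 B = 2 B \left(8 + B\right)$)
$p{\left(I,D \right)} = \frac{D}{I}$
$p{\left(194,K{\left(d \right)} \right)} - 44190 = \frac{2 \cdot 2 \left(8 + 2\right)}{194} - 44190 = 2 \cdot 2 \cdot 10 \cdot \frac{1}{194} - 44190 = 40 \cdot \frac{1}{194} - 44190 = \frac{20}{97} - 44190 = - \frac{4286410}{97}$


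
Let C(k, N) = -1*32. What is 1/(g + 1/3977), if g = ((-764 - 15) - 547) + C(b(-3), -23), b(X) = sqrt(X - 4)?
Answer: -3977/5400765 ≈ -0.00073638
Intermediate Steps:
b(X) = sqrt(-4 + X)
C(k, N) = -32
g = -1358 (g = ((-764 - 15) - 547) - 32 = (-779 - 547) - 32 = -1326 - 32 = -1358)
1/(g + 1/3977) = 1/(-1358 + 1/3977) = 1/(-5400765/3977) = -3977/5400765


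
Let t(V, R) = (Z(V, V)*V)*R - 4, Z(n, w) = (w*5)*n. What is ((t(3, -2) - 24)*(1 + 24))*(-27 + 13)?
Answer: 104300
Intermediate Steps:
Z(n, w) = 5*n*w (Z(n, w) = (5*w)*n = 5*n*w)
t(V, R) = -4 + 5*R*V³ (t(V, R) = ((5*V*V)*V)*R - 4 = ((5*V²)*V)*R - 4 = (5*V³)*R - 4 = 5*R*V³ - 4 = -4 + 5*R*V³)
((t(3, -2) - 24)*(1 + 24))*(-27 + 13) = (((-4 + 5*(-2)*3³) - 24)*(1 + 24))*(-27 + 13) = (((-4 + 5*(-2)*27) - 24)*25)*(-14) = (((-4 - 270) - 24)*25)*(-14) = ((-274 - 24)*25)*(-14) = -298*25*(-14) = -7450*(-14) = 104300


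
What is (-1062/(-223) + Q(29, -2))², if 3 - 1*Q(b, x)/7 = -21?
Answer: 1484252676/49729 ≈ 29847.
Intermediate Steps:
Q(b, x) = 168 (Q(b, x) = 21 - 7*(-21) = 21 + 147 = 168)
(-1062/(-223) + Q(29, -2))² = (-1062/(-223) + 168)² = (-1062*(-1/223) + 168)² = (1062/223 + 168)² = (38526/223)² = 1484252676/49729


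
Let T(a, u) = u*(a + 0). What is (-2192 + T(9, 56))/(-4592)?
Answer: 211/574 ≈ 0.36760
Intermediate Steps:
T(a, u) = a*u (T(a, u) = u*a = a*u)
(-2192 + T(9, 56))/(-4592) = (-2192 + 9*56)/(-4592) = (-2192 + 504)*(-1/4592) = -1688*(-1/4592) = 211/574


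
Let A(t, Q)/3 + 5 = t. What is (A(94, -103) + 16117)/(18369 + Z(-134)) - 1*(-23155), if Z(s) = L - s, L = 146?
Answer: 431833979/18649 ≈ 23156.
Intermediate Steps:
A(t, Q) = -15 + 3*t
Z(s) = 146 - s
(A(94, -103) + 16117)/(18369 + Z(-134)) - 1*(-23155) = ((-15 + 3*94) + 16117)/(18369 + (146 - 1*(-134))) - 1*(-23155) = ((-15 + 282) + 16117)/(18369 + (146 + 134)) + 23155 = (267 + 16117)/(18369 + 280) + 23155 = 16384/18649 + 23155 = 431833979/18649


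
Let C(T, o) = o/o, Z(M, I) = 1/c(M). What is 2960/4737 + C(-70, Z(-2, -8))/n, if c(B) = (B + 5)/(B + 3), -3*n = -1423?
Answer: 4226291/6740751 ≈ 0.62698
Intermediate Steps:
n = 1423/3 (n = -⅓*(-1423) = 1423/3 ≈ 474.33)
c(B) = (5 + B)/(3 + B)
Z(M, I) = (3 + M)/(5 + M) (Z(M, I) = 1/((5 + M)/(3 + M)) = (3 + M)/(5 + M))
C(T, o) = 1
2960/4737 + C(-70, Z(-2, -8))/n = 2960/4737 + 1/(1423/3) = 2960*(1/4737) + 1*(3/1423) = 2960/4737 + 3/1423 = 4226291/6740751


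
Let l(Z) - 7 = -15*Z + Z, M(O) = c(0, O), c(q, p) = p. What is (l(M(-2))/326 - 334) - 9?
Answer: -111783/326 ≈ -342.89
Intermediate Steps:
M(O) = O
l(Z) = 7 - 14*Z (l(Z) = 7 + (-15*Z + Z) = 7 - 14*Z)
(l(M(-2))/326 - 334) - 9 = ((7 - 14*(-2))/326 - 334) - 9 = ((7 + 28)*(1/326) - 334) - 9 = (35*(1/326) - 334) - 9 = (35/326 - 334) - 9 = -108849/326 - 9 = -111783/326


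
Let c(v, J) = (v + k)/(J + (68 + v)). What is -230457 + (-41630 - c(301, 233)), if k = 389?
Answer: -81898532/301 ≈ -2.7209e+5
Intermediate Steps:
c(v, J) = (389 + v)/(68 + J + v) (c(v, J) = (v + 389)/(J + (68 + v)) = (389 + v)/(68 + J + v))
-230457 + (-41630 - c(301, 233)) = -230457 + (-41630 - (389 + 301)/(68 + 233 + 301)) = -230457 + (-41630 - 690/602) = -230457 + (-41630 - 1*345/301) = -230457 + (-41630 - 345/301) = -230457 - 12530975/301 = -81898532/301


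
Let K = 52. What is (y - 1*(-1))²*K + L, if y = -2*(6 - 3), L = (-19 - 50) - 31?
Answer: 1200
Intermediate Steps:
L = -100 (L = -69 - 31 = -100)
y = -6 (y = -2*3 = -6)
(y - 1*(-1))²*K + L = (-6 - 1*(-1))²*52 - 100 = (-6 + 1)²*52 - 100 = (-5)²*52 - 100 = 25*52 - 100 = 1300 - 100 = 1200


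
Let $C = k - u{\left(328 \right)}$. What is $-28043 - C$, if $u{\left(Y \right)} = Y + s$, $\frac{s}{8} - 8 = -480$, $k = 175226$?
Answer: $-206717$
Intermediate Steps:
$s = -3776$ ($s = 64 + 8 \left(-480\right) = 64 - 3840 = -3776$)
$u{\left(Y \right)} = -3776 + Y$ ($u{\left(Y \right)} = Y - 3776 = -3776 + Y$)
$C = 178674$ ($C = 175226 - \left(-3776 + 328\right) = 175226 - -3448 = 175226 + 3448 = 178674$)
$-28043 - C = -28043 - 178674 = -206717$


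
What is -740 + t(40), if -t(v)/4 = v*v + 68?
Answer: -7412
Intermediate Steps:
t(v) = -272 - 4*v**2 (t(v) = -4*(v*v + 68) = -4*(v**2 + 68) = -4*(68 + v**2) = -272 - 4*v**2)
-740 + t(40) = -740 + (-272 - 4*40**2) = -740 + (-272 - 4*1600) = -740 + (-272 - 6400) = -740 - 6672 = -7412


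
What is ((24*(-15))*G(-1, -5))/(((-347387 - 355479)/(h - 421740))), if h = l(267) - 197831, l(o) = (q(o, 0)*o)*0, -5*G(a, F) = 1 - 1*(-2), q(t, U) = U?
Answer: 66913668/351433 ≈ 190.40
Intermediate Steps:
G(a, F) = -3/5 (G(a, F) = -(1 - 1*(-2))/5 = -(1 + 2)/5 = -1/5*3 = -3/5)
l(o) = 0 (l(o) = (0*o)*0 = 0*0 = 0)
h = -197831 (h = 0 - 197831 = -197831)
((24*(-15))*G(-1, -5))/(((-347387 - 355479)/(h - 421740))) = ((24*(-15))*(-3/5))/(((-347387 - 355479)/(-197831 - 421740))) = (-360*(-3/5))/((-702866/(-619571))) = 216/((-702866*(-1/619571))) = 216/(702866/619571) = 216*(619571/702866) = 66913668/351433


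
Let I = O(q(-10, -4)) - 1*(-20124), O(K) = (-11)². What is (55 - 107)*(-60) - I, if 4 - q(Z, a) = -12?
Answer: -17125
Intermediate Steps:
q(Z, a) = 16 (q(Z, a) = 4 - 1*(-12) = 4 + 12 = 16)
O(K) = 121
I = 20245 (I = 121 - 1*(-20124) = 121 + 20124 = 20245)
(55 - 107)*(-60) - I = (55 - 107)*(-60) - 1*20245 = -52*(-60) - 20245 = 3120 - 20245 = -17125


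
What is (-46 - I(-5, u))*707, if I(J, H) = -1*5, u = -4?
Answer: -28987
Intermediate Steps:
I(J, H) = -5
(-46 - I(-5, u))*707 = (-46 - 1*(-5))*707 = (-46 + 5)*707 = -41*707 = -28987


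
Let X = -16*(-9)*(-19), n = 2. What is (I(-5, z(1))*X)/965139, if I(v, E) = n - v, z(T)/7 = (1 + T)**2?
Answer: -912/45959 ≈ -0.019844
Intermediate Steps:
z(T) = 7*(1 + T)**2
I(v, E) = 2 - v
X = -2736 (X = 144*(-19) = -2736)
(I(-5, z(1))*X)/965139 = ((2 - 1*(-5))*(-2736))/965139 = ((2 + 5)*(-2736))*(1/965139) = (7*(-2736))*(1/965139) = -19152*1/965139 = -912/45959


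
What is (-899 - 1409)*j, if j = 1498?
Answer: -3457384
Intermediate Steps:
(-899 - 1409)*j = (-899 - 1409)*1498 = -2308*1498 = -3457384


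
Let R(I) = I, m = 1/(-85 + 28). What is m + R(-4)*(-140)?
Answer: 31919/57 ≈ 559.98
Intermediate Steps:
m = -1/57 (m = 1/(-57) = -1/57 ≈ -0.017544)
m + R(-4)*(-140) = -1/57 - 4*(-140) = -1/57 + 560 = 31919/57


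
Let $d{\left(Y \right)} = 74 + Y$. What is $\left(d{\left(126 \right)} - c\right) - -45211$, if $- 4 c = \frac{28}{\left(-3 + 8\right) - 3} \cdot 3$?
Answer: $\frac{90843}{2} \approx 45422.0$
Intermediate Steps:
$c = - \frac{21}{2}$ ($c = - \frac{\frac{28}{\left(-3 + 8\right) - 3} \cdot 3}{4} = - \frac{\frac{28}{5 - 3} \cdot 3}{4} = - \frac{\frac{28}{2} \cdot 3}{4} = - \frac{28 \cdot \frac{1}{2} \cdot 3}{4} = - \frac{14 \cdot 3}{4} = \left(- \frac{1}{4}\right) 42 = - \frac{21}{2} \approx -10.5$)
$\left(d{\left(126 \right)} - c\right) - -45211 = \left(\left(74 + 126\right) - - \frac{21}{2}\right) - -45211 = \left(200 + \frac{21}{2}\right) + 45211 = \frac{421}{2} + 45211 = \frac{90843}{2}$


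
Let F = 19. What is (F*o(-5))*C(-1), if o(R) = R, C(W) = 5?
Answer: -475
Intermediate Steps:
(F*o(-5))*C(-1) = (19*(-5))*5 = -95*5 = -475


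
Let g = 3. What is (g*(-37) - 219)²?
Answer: 108900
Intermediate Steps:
(g*(-37) - 219)² = (3*(-37) - 219)² = (-111 - 219)² = (-330)² = 108900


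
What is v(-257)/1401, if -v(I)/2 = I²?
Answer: -132098/1401 ≈ -94.288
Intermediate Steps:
v(I) = -2*I²
v(-257)/1401 = -2*(-257)²/1401 = -2*66049*(1/1401) = -132098*1/1401 = -132098/1401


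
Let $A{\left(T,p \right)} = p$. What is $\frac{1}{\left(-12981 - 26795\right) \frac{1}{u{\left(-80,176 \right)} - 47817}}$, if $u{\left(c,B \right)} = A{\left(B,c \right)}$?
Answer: $\frac{47897}{39776} \approx 1.2042$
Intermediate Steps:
$u{\left(c,B \right)} = c$
$\frac{1}{\left(-12981 - 26795\right) \frac{1}{u{\left(-80,176 \right)} - 47817}} = \frac{1}{\left(-12981 - 26795\right) \frac{1}{-80 - 47817}} = \frac{1}{\left(-39776\right) \frac{1}{-47897}} = \frac{1}{\left(-39776\right) \left(- \frac{1}{47897}\right)} = \frac{1}{\frac{39776}{47897}} = \frac{47897}{39776}$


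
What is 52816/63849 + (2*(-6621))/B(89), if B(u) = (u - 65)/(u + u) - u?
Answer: 75666194506/504981741 ≈ 149.84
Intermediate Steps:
B(u) = -u + (-65 + u)/(2*u) (B(u) = (-65 + u)/((2*u)) - u = (-65 + u)*(1/(2*u)) - u = (-65 + u)/(2*u) - u = -u + (-65 + u)/(2*u))
52816/63849 + (2*(-6621))/B(89) = 52816/63849 + (2*(-6621))/(½ - 1*89 - 65/2/89) = 52816*(1/63849) - 13242/(½ - 89 - 65/2*1/89) = 52816/63849 - 13242/(½ - 89 - 65/178) = 52816/63849 - 13242/(-7909/89) = 52816/63849 - 13242*(-89/7909) = 52816/63849 + 1178538/7909 = 75666194506/504981741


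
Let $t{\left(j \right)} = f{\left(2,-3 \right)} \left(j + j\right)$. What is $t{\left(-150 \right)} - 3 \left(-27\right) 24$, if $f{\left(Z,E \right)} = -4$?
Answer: $3144$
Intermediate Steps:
$t{\left(j \right)} = - 8 j$ ($t{\left(j \right)} = - 4 \left(j + j\right) = - 4 \cdot 2 j = - 8 j$)
$t{\left(-150 \right)} - 3 \left(-27\right) 24 = \left(-8\right) \left(-150\right) - 3 \left(-27\right) 24 = 1200 - \left(-81\right) 24 = 1200 - -1944 = 1200 + 1944 = 3144$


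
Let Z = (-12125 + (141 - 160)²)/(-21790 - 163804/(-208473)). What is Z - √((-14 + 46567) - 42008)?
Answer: 72131658/133601849 - 3*√505 ≈ -66.877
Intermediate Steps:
Z = 72131658/133601849 (Z = (-12125 + (-19)²)/(-21790 - 163804*(-1/208473)) = (-12125 + 361)/(-21790 + 163804/208473) = -11764/(-4542462866/208473) = -11764*(-208473/4542462866) = 72131658/133601849 ≈ 0.53990)
Z - √((-14 + 46567) - 42008) = 72131658/133601849 - √((-14 + 46567) - 42008) = 72131658/133601849 - √(46553 - 42008) = 72131658/133601849 - √4545 = 72131658/133601849 - 3*√505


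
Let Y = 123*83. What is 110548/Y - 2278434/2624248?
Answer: 133422417599/13395473916 ≈ 9.9603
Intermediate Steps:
Y = 10209
110548/Y - 2278434/2624248 = 110548/10209 - 2278434/2624248 = 110548*(1/10209) - 2278434*1/2624248 = 110548/10209 - 1139217/1312124 = 133422417599/13395473916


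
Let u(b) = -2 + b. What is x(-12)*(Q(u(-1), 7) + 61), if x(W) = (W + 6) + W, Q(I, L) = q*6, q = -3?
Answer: -774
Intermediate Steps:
Q(I, L) = -18 (Q(I, L) = -3*6 = -18)
x(W) = 6 + 2*W (x(W) = (6 + W) + W = 6 + 2*W)
x(-12)*(Q(u(-1), 7) + 61) = (6 + 2*(-12))*(-18 + 61) = (6 - 24)*43 = -18*43 = -774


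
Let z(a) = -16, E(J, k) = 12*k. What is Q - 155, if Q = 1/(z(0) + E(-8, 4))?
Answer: -4959/32 ≈ -154.97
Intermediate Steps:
Q = 1/32 (Q = 1/(-16 + 12*4) = 1/(-16 + 48) = 1/32 ≈ 0.031250)
Q - 155 = 1/32 - 155 = -4959/32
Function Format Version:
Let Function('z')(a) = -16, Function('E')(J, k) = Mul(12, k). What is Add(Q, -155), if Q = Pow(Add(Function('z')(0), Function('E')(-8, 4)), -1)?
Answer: Rational(-4959, 32) ≈ -154.97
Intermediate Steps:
Q = Rational(1, 32) (Q = Pow(Add(-16, Mul(12, 4)), -1) = Pow(Add(-16, 48), -1) = Pow(32, -1) = Rational(1, 32) ≈ 0.031250)
Add(Q, -155) = Add(Rational(1, 32), -155) = Rational(-4959, 32)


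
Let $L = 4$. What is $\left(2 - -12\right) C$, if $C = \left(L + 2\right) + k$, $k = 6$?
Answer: $168$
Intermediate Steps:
$C = 12$ ($C = \left(4 + 2\right) + 6 = 6 + 6 = 12$)
$\left(2 - -12\right) C = \left(2 - -12\right) 12 = \left(2 + 12\right) 12 = 14 \cdot 12 = 168$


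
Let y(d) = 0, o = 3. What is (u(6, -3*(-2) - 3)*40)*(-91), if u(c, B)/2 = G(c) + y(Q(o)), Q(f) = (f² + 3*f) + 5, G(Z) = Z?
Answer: -43680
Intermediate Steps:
Q(f) = 5 + f² + 3*f
u(c, B) = 2*c (u(c, B) = 2*(c + 0) = 2*c)
(u(6, -3*(-2) - 3)*40)*(-91) = ((2*6)*40)*(-91) = (12*40)*(-91) = 480*(-91) = -43680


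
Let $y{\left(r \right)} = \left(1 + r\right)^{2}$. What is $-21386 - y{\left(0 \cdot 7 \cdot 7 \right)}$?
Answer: $-21387$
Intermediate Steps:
$-21386 - y{\left(0 \cdot 7 \cdot 7 \right)} = -21386 - \left(1 + 0 \cdot 7 \cdot 7\right)^{2} = -21386 - \left(1 + 0 \cdot 7\right)^{2} = -21386 - \left(1 + 0\right)^{2} = -21386 - 1^{2} = -21386 - 1 = -21387$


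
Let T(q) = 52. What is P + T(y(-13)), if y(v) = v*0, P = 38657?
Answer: 38709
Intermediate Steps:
y(v) = 0
P + T(y(-13)) = 38657 + 52 = 38709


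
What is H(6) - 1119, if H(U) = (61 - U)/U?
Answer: -6659/6 ≈ -1109.8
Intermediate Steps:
H(U) = (61 - U)/U
H(6) - 1119 = (61 - 1*6)/6 - 1119 = (61 - 6)/6 - 1119 = (⅙)*55 - 1119 = 55/6 - 1119 = -6659/6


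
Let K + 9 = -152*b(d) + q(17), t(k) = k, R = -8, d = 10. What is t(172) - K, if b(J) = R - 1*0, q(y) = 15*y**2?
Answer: -5370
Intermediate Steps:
b(J) = -8 (b(J) = -8 - 1*0 = -8 + 0 = -8)
K = 5542 (K = -9 + (-152*(-8) + 15*17**2) = -9 + (1216 + 15*289) = -9 + (1216 + 4335) = -9 + 5551 = 5542)
t(172) - K = 172 - 1*5542 = 172 - 5542 = -5370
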